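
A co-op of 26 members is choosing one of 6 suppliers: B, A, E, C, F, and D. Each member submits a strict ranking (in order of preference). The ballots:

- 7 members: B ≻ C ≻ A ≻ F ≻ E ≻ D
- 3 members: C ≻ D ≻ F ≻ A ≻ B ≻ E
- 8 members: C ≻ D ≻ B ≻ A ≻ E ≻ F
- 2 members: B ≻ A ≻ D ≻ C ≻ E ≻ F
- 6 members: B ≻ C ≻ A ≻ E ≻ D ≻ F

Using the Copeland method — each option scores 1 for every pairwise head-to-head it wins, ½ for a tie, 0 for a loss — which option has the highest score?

B

B: beats A, E, C, F, and D → score 5.
A: beats E, F, and D; loses to B and C → score 3.
E: beats F; ties D; loses to B, A, and C → score 1.5.
C: beats A, E, F, and D; loses to B → score 4.
F: loses to B, A, E, C, and D → score 0.
D: beats F; ties E; loses to B, A, and C → score 1.5.
B has the best pairwise record.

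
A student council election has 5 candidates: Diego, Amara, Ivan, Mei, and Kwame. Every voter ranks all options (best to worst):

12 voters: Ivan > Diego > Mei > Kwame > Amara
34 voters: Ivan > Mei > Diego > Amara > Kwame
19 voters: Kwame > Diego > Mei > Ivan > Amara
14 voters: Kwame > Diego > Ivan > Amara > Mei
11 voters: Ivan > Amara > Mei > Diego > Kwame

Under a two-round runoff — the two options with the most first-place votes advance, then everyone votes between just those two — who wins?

Round 1 first-place votes: Diego 0, Amara 0, Ivan 57, Mei 0, Kwame 33.
Ivan and Kwame advance.
Runoff: Ivan is preferred to Kwame by 57 voters; Kwame by 33.
Ivan wins the runoff.

Ivan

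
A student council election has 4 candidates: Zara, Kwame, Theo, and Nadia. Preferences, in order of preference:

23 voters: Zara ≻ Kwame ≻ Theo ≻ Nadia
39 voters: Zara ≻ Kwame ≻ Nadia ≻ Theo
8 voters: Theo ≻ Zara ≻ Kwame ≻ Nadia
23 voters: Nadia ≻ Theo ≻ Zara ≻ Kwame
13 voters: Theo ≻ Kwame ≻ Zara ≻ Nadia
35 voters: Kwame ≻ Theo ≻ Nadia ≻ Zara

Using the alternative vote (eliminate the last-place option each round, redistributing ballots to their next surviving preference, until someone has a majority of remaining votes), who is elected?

Zara

Round 1: Zara 62, Kwame 35, Theo 21, Nadia 23. Eliminate Theo.
Round 2: Zara 70, Kwame 48, Nadia 23. Eliminate Nadia.
Round 3: Zara 93, Kwame 48. Zara has a majority.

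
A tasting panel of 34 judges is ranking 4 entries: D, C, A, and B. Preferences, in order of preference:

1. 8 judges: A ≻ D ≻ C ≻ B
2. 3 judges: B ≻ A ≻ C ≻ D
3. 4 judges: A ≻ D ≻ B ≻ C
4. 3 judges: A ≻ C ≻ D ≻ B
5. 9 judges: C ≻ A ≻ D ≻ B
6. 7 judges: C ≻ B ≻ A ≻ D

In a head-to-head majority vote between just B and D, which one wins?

D

Voters preferring B to D: 10; preferring D to B: 24.
D wins the head-to-head.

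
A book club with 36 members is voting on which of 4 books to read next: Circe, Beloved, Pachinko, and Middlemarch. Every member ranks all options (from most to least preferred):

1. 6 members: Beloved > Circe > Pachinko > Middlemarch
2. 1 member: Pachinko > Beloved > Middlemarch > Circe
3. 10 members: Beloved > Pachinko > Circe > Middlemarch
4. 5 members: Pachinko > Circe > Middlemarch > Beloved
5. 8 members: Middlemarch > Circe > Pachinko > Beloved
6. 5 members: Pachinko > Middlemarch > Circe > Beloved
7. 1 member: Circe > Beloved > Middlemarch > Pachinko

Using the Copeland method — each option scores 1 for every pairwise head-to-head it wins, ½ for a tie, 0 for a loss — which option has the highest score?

Circe: beats Beloved and Middlemarch; loses to Pachinko → score 2.
Beloved: ties Middlemarch; loses to Circe and Pachinko → score 0.5.
Pachinko: beats Circe, Beloved, and Middlemarch → score 3.
Middlemarch: ties Beloved; loses to Circe and Pachinko → score 0.5.
Pachinko has the best pairwise record.

Pachinko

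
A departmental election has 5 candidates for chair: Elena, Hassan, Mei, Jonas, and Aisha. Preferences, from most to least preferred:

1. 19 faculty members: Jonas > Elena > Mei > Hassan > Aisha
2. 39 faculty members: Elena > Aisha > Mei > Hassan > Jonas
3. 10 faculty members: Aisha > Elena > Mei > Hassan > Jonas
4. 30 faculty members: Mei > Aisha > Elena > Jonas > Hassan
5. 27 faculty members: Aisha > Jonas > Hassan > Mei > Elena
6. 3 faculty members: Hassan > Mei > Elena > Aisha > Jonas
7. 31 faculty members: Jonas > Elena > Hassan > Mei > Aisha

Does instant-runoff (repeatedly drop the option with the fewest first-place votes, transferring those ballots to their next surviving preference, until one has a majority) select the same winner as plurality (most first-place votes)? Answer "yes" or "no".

no

Instant-runoff — R1 Elena 39, Hassan 3, Mei 30, Jonas 50, Aisha 37 (Hassan out); R2 Elena 39, Mei 33, Jonas 50, Aisha 37 (Mei out); R3 Elena 42, Jonas 50, Aisha 67 (Elena out); R4 Jonas 50, Aisha 109 (Aisha winner). Winner: Aisha.
Plurality — first-place votes: Elena 39, Hassan 3, Mei 30, Jonas 50, Aisha 37. Winner: Jonas.
The two methods disagree.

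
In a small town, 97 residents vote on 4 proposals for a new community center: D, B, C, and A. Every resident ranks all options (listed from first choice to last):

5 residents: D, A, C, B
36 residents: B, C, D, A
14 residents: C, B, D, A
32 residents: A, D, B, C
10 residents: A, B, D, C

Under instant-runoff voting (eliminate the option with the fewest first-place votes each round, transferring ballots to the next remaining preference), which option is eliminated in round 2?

Round 1: D 5, B 36, C 14, A 42. Eliminate D.
Round 2: B 36, C 14, A 47. Eliminate C.

C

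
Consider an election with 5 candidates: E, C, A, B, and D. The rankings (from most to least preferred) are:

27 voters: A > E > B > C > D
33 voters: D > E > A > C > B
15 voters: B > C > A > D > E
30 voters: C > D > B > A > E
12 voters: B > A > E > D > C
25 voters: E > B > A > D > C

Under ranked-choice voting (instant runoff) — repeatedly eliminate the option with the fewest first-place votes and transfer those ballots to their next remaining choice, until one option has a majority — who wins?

B

Round 1: E 25, C 30, A 27, B 27, D 33. Eliminate E.
Round 2: C 30, A 27, B 52, D 33. Eliminate A.
Round 3: C 30, B 79, D 33. B has a majority.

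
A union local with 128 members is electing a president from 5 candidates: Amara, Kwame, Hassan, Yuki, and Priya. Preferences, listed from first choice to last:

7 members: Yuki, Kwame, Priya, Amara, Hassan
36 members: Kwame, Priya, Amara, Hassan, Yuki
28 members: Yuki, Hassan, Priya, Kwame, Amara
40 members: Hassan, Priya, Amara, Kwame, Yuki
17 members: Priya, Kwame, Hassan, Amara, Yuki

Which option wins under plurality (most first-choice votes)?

First-place votes: Amara 0, Kwame 36, Hassan 40, Yuki 35, Priya 17.
Hassan has the most first-place votes.

Hassan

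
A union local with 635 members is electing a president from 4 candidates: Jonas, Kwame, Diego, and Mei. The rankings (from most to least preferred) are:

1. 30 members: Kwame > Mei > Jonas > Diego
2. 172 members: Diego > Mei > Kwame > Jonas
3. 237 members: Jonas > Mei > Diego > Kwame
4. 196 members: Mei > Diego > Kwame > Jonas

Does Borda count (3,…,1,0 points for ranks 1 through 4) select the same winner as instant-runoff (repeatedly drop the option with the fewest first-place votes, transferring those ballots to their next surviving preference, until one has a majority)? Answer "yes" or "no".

Borda — scores: Jonas 741, Kwame 458, Diego 1145, Mei 1466. Winner: Mei.
Instant-runoff — R1 Jonas 237, Kwame 30, Diego 172, Mei 196 (Kwame out); R2 Jonas 237, Diego 172, Mei 226 (Diego out); R3 Jonas 237, Mei 398 (Mei winner). Winner: Mei.
The two methods agree.

yes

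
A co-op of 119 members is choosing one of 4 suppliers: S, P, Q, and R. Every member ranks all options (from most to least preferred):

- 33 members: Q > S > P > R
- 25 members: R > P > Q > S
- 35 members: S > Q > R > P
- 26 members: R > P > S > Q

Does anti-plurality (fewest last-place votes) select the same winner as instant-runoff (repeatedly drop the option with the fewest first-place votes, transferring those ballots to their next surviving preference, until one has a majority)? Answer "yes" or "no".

yes

Anti-plurality — last-place votes: S 25, P 35, Q 26, R 33. Winner: S.
Instant-runoff — R1 S 35, P 0, Q 33, R 51 (P out); R2 S 35, Q 33, R 51 (Q out); R3 S 68, R 51 (S winner). Winner: S.
The two methods agree.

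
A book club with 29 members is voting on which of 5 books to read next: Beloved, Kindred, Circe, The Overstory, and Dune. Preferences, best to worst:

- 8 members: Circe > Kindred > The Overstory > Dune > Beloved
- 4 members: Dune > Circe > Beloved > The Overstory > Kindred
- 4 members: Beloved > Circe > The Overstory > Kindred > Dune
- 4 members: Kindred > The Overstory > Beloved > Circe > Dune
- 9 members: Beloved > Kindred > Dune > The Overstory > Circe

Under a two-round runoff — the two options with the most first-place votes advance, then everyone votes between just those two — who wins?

Beloved

Round 1 first-place votes: Beloved 13, Kindred 4, Circe 8, The Overstory 0, Dune 4.
Beloved and Circe advance.
Runoff: Beloved is preferred to Circe by 17 voters; Circe by 12.
Beloved wins the runoff.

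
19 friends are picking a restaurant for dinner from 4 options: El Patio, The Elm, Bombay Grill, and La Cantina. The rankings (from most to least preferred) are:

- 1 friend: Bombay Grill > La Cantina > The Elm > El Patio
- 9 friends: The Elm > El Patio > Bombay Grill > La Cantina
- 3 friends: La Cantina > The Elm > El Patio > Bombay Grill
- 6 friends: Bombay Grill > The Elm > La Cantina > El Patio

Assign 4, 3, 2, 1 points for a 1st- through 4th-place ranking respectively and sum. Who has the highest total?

The Elm

El Patio: 1·1 + 9·3 + 3·2 + 6·1 = 40
The Elm: 1·2 + 9·4 + 3·3 + 6·3 = 65
Bombay Grill: 1·4 + 9·2 + 3·1 + 6·4 = 49
La Cantina: 1·3 + 9·1 + 3·4 + 6·2 = 36
The Elm has the highest Borda score (65).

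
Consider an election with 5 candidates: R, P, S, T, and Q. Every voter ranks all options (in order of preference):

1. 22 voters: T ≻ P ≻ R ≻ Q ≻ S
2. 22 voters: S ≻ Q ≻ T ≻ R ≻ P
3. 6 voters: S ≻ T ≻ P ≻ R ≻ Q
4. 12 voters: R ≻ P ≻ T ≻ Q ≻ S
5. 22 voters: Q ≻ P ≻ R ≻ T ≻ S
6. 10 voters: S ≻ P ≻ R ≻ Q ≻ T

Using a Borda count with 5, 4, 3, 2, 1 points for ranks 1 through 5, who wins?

P

R: 22·3 + 22·2 + 6·2 + 12·5 + 22·3 + 10·3 = 278
P: 22·4 + 22·1 + 6·3 + 12·4 + 22·4 + 10·4 = 304
S: 22·1 + 22·5 + 6·5 + 12·1 + 22·1 + 10·5 = 246
T: 22·5 + 22·3 + 6·4 + 12·3 + 22·2 + 10·1 = 290
Q: 22·2 + 22·4 + 6·1 + 12·2 + 22·5 + 10·2 = 292
P has the highest Borda score (304).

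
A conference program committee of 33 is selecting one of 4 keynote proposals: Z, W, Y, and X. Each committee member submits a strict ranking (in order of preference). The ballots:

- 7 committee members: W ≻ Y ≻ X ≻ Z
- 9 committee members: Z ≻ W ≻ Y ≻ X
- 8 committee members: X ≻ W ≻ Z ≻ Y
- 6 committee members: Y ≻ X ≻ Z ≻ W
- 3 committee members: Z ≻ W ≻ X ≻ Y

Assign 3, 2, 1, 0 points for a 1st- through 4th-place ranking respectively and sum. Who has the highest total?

W

Z: 7·0 + 9·3 + 8·1 + 6·1 + 3·3 = 50
W: 7·3 + 9·2 + 8·2 + 6·0 + 3·2 = 61
Y: 7·2 + 9·1 + 8·0 + 6·3 + 3·0 = 41
X: 7·1 + 9·0 + 8·3 + 6·2 + 3·1 = 46
W has the highest Borda score (61).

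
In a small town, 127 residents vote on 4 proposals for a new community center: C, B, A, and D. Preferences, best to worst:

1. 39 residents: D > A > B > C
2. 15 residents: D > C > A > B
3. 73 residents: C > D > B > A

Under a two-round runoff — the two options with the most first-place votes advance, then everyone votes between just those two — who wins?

C

Round 1 first-place votes: C 73, B 0, A 0, D 54.
C and D advance.
Runoff: C is preferred to D by 73 voters; D by 54.
C wins the runoff.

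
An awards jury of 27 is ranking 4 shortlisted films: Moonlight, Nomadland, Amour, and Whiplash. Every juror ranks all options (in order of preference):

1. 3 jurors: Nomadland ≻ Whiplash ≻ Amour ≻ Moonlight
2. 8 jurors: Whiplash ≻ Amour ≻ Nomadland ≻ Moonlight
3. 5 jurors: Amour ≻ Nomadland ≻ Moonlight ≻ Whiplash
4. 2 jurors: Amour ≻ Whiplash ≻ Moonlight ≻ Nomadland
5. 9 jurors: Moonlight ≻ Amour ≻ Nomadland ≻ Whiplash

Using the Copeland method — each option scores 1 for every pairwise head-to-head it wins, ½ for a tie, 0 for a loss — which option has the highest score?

Moonlight: beats Whiplash; loses to Nomadland and Amour → score 1.
Nomadland: beats Moonlight and Whiplash; loses to Amour → score 2.
Amour: beats Moonlight, Nomadland, and Whiplash → score 3.
Whiplash: loses to Moonlight, Nomadland, and Amour → score 0.
Amour has the best pairwise record.

Amour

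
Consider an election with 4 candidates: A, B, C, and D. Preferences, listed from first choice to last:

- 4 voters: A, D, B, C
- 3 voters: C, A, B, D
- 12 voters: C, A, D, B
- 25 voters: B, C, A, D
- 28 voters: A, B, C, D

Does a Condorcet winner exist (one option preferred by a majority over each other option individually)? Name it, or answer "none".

Checking pairwise contests:
C beats A 40–32.
A beats B 47–25.
B beats C 57–15.
A beats D 72–0.
Every option loses at least one head-to-head, so there is no Condorcet winner.

none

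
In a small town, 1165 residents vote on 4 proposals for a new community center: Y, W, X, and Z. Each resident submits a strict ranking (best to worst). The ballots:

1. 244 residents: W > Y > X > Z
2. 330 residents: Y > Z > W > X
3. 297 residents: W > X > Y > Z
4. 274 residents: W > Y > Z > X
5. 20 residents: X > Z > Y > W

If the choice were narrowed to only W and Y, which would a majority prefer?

W

Voters preferring W to Y: 815; preferring Y to W: 350.
W wins the head-to-head.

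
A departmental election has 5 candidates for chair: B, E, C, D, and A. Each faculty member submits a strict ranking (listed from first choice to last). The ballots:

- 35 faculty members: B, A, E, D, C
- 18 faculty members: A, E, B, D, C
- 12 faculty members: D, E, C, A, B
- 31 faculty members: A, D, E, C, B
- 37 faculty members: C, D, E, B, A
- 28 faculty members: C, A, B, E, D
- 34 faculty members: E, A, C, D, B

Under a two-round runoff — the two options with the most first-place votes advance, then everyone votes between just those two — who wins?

Round 1 first-place votes: B 35, E 34, C 65, D 12, A 49.
C and A advance.
Runoff: C is preferred to A by 77 voters; A by 118.
A wins the runoff.

A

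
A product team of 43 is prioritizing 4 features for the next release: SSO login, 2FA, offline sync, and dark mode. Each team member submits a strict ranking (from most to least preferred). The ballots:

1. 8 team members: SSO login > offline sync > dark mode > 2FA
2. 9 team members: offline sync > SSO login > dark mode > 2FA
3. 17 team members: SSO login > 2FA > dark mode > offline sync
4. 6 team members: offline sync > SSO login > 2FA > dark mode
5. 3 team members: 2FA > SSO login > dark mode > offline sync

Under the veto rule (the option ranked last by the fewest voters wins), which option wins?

Last-place votes: SSO login 0, 2FA 17, offline sync 20, dark mode 6.
SSO login is ranked last by the fewest voters, so SSO login wins.

SSO login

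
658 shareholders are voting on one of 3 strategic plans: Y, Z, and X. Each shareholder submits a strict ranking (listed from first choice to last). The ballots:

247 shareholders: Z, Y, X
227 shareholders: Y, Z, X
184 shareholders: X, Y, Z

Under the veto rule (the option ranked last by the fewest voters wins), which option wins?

Y

Last-place votes: Y 0, Z 184, X 474.
Y is ranked last by the fewest voters, so Y wins.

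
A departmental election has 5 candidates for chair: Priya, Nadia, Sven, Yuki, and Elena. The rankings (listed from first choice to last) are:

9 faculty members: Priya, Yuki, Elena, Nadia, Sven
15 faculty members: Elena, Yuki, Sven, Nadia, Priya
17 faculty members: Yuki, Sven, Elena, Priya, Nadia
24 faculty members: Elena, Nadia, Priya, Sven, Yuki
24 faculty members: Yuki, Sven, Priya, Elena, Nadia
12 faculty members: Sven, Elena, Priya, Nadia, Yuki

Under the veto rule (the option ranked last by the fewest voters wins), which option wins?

Elena

Last-place votes: Priya 15, Nadia 41, Sven 9, Yuki 36, Elena 0.
Elena is ranked last by the fewest voters, so Elena wins.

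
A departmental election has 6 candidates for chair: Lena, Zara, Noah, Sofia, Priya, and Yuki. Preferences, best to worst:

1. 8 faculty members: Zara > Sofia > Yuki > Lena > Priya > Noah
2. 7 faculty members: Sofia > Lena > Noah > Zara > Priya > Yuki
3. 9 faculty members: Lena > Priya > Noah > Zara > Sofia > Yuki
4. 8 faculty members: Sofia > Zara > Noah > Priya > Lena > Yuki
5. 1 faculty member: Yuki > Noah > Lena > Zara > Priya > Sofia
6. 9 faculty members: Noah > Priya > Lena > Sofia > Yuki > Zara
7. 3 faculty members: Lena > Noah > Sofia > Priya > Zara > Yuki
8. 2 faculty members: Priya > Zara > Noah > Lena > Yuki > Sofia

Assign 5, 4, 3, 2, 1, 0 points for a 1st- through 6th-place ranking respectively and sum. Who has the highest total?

Lena

Lena: 8·2 + 7·4 + 9·5 + 8·1 + 1·3 + 9·3 + 3·5 + 2·2 = 146
Zara: 8·5 + 7·2 + 9·2 + 8·4 + 1·2 + 9·0 + 3·1 + 2·4 = 117
Noah: 8·0 + 7·3 + 9·3 + 8·3 + 1·4 + 9·5 + 3·4 + 2·3 = 139
Sofia: 8·4 + 7·5 + 9·1 + 8·5 + 1·0 + 9·2 + 3·3 + 2·0 = 143
Priya: 8·1 + 7·1 + 9·4 + 8·2 + 1·1 + 9·4 + 3·2 + 2·5 = 120
Yuki: 8·3 + 7·0 + 9·0 + 8·0 + 1·5 + 9·1 + 3·0 + 2·1 = 40
Lena has the highest Borda score (146).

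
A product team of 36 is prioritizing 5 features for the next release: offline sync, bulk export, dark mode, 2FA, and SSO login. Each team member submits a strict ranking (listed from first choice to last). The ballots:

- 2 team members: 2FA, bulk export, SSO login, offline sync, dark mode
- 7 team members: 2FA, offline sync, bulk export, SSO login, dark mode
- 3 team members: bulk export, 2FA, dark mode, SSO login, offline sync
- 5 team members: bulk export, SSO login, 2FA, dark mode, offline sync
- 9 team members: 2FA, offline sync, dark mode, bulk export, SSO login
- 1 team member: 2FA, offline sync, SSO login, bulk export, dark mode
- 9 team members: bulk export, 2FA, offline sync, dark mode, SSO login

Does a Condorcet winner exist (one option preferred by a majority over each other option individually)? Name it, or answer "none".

2FA vs offline sync: 36–0 for 2FA.
2FA vs bulk export: 19–17 for 2FA.
2FA vs dark mode: 36–0 for 2FA.
2FA vs SSO login: 31–5 for 2FA.
2FA beats every other option head-to-head.

2FA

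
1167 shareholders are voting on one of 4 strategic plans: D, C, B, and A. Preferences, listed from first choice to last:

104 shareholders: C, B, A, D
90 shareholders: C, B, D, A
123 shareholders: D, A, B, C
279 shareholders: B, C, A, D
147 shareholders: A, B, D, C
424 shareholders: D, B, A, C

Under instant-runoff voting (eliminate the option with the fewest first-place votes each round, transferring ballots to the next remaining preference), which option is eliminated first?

A

Round 1: D 547, C 194, B 279, A 147. Eliminate A.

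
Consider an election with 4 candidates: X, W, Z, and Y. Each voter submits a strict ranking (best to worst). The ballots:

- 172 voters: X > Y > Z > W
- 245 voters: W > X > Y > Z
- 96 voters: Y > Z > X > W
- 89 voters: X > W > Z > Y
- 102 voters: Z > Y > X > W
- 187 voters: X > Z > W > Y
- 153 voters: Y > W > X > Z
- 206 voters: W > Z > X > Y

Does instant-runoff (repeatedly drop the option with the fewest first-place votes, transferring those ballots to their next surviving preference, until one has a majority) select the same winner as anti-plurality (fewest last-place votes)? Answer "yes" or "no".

yes

Instant-runoff — R1 X 448, W 451, Z 102, Y 249 (Z out); R2 X 448, W 451, Y 351 (Y out); R3 X 646, W 604 (X winner). Winner: X.
Anti-plurality — last-place votes: X 0, W 370, Z 398, Y 482. Winner: X.
The two methods agree.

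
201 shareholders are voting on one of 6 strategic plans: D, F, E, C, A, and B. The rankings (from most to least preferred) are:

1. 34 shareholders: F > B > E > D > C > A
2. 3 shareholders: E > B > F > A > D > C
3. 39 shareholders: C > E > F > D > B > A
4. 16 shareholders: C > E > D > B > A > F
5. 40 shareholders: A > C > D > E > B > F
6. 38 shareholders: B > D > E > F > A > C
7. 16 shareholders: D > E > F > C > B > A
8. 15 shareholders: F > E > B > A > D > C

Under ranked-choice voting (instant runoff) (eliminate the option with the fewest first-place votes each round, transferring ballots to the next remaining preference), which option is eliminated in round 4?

B

Round 1: D 16, F 49, E 3, C 55, A 40, B 38. Eliminate E.
Round 2: D 16, F 49, C 55, A 40, B 41. Eliminate D.
Round 3: F 65, C 55, A 40, B 41. Eliminate A.
Round 4: F 65, C 95, B 41. Eliminate B.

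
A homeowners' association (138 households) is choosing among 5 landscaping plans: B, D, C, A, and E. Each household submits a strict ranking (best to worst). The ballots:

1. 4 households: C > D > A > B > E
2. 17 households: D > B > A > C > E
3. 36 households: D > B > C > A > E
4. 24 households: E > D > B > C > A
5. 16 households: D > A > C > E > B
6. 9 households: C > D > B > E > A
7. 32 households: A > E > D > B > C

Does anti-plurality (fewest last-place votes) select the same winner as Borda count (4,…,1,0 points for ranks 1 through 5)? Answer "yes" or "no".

Anti-plurality — last-place votes: B 16, D 0, C 32, A 33, E 57. Winner: D.
Borda — scores: B 261, D 451, C 197, A 254, E 217. Winner: D.
The two methods agree.

yes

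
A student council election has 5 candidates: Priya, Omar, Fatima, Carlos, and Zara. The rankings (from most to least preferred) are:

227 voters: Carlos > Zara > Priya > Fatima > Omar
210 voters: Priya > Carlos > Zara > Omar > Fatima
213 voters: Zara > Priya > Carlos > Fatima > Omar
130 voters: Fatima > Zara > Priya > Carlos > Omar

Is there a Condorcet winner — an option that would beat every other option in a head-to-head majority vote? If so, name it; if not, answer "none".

Checking pairwise contests:
Zara beats Priya 570–210.
Priya beats Omar 780–0.
Priya beats Fatima 650–130.
Priya beats Carlos 553–227.
Carlos beats Zara 437–343.
Every option loses at least one head-to-head, so there is no Condorcet winner.

none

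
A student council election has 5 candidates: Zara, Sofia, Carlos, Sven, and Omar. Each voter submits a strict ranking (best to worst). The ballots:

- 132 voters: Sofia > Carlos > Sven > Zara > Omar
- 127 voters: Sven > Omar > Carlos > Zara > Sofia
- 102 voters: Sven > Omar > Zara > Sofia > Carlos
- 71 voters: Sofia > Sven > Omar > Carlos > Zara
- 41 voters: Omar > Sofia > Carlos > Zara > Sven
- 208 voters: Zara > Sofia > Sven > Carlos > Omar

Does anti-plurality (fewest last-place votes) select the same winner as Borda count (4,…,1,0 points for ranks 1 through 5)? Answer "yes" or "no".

Anti-plurality — last-place votes: Zara 71, Sofia 127, Carlos 102, Sven 41, Omar 340. Winner: Sven.
Borda — scores: Zara 1336, Sofia 1661, Carlos 1011, Sven 1809, Omar 993. Winner: Sven.
The two methods agree.

yes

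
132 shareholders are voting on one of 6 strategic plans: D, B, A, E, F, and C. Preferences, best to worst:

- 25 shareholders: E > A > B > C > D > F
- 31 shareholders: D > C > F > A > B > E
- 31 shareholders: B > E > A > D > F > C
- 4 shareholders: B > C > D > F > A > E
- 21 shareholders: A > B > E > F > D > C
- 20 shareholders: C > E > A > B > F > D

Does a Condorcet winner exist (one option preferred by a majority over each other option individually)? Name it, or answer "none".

none

Checking pairwise contests:
B beats D 101–31.
A beats B 97–35.
E beats A 76–56.
B beats E 87–45.
D beats F 91–41.
D beats C 83–49.
Every option loses at least one head-to-head, so there is no Condorcet winner.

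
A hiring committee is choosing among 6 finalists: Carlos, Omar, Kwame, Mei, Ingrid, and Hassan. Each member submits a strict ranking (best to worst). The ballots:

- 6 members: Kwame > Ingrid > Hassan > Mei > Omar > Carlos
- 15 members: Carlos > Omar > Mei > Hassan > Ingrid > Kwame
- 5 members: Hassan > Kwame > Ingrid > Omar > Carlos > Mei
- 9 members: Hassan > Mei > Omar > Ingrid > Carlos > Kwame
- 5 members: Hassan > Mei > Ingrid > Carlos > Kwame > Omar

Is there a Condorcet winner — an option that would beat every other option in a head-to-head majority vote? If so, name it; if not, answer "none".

Hassan

Hassan vs Carlos: 25–15 for Hassan.
Hassan vs Omar: 25–15 for Hassan.
Hassan vs Kwame: 34–6 for Hassan.
Hassan vs Mei: 25–15 for Hassan.
Hassan vs Ingrid: 34–6 for Hassan.
Hassan beats every other option head-to-head.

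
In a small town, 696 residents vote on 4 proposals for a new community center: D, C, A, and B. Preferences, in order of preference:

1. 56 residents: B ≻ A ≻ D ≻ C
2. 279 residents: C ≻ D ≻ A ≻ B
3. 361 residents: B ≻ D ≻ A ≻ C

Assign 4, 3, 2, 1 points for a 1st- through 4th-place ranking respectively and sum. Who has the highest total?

D

D: 56·2 + 279·3 + 361·3 = 2032
C: 56·1 + 279·4 + 361·1 = 1533
A: 56·3 + 279·2 + 361·2 = 1448
B: 56·4 + 279·1 + 361·4 = 1947
D has the highest Borda score (2032).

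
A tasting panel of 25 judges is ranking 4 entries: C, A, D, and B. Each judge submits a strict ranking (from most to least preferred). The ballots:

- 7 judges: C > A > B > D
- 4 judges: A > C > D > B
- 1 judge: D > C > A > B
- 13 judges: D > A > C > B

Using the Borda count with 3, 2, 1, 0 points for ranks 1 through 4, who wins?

A

C: 7·3 + 4·2 + 1·2 + 13·1 = 44
A: 7·2 + 4·3 + 1·1 + 13·2 = 53
D: 7·0 + 4·1 + 1·3 + 13·3 = 46
B: 7·1 + 4·0 + 1·0 + 13·0 = 7
A has the highest Borda score (53).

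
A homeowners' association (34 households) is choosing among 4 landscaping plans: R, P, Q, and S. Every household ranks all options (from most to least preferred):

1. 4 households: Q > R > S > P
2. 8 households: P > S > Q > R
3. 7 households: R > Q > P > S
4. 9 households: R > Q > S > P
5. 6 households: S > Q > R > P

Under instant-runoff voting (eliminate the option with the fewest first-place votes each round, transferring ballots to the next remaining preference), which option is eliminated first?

Round 1: R 16, P 8, Q 4, S 6. Eliminate Q.

Q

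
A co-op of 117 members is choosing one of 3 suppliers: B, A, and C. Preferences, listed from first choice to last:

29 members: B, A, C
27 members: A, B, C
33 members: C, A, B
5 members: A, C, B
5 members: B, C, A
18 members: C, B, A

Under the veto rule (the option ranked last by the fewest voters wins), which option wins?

Last-place votes: B 38, A 23, C 56.
A is ranked last by the fewest voters, so A wins.

A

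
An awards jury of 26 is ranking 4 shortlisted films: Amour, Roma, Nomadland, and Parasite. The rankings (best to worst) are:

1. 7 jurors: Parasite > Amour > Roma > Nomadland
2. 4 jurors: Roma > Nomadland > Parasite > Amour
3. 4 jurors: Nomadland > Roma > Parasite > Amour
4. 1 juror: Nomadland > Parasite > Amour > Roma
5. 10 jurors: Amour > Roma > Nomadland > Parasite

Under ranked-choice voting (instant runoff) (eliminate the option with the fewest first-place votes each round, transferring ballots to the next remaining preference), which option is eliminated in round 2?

Parasite

Round 1: Amour 10, Roma 4, Nomadland 5, Parasite 7. Eliminate Roma.
Round 2: Amour 10, Nomadland 9, Parasite 7. Eliminate Parasite.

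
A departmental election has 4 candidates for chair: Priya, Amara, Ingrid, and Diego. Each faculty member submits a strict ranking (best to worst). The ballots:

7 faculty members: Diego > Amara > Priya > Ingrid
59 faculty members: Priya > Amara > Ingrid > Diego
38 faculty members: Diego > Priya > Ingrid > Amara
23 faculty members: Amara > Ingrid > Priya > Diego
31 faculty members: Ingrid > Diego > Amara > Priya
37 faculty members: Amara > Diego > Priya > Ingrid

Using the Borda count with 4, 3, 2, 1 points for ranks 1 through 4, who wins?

Priya: 7·2 + 59·4 + 38·3 + 23·2 + 31·1 + 37·2 = 515
Amara: 7·3 + 59·3 + 38·1 + 23·4 + 31·2 + 37·4 = 538
Ingrid: 7·1 + 59·2 + 38·2 + 23·3 + 31·4 + 37·1 = 431
Diego: 7·4 + 59·1 + 38·4 + 23·1 + 31·3 + 37·3 = 466
Amara has the highest Borda score (538).

Amara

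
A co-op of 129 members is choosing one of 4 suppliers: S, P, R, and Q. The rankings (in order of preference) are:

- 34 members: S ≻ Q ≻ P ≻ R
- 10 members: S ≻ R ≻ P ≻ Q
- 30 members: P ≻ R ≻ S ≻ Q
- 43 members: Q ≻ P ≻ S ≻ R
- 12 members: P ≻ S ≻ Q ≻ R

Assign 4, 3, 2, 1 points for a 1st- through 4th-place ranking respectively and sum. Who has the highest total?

P

S: 34·4 + 10·4 + 30·2 + 43·2 + 12·3 = 358
P: 34·2 + 10·2 + 30·4 + 43·3 + 12·4 = 385
R: 34·1 + 10·3 + 30·3 + 43·1 + 12·1 = 209
Q: 34·3 + 10·1 + 30·1 + 43·4 + 12·2 = 338
P has the highest Borda score (385).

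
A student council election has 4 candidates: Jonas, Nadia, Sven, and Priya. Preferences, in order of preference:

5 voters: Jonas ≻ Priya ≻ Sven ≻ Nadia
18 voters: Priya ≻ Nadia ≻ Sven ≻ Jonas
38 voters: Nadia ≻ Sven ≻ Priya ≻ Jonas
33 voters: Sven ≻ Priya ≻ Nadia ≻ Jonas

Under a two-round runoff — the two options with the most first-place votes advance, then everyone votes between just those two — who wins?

Round 1 first-place votes: Jonas 5, Nadia 38, Sven 33, Priya 18.
Nadia and Sven advance.
Runoff: Nadia is preferred to Sven by 56 voters; Sven by 38.
Nadia wins the runoff.

Nadia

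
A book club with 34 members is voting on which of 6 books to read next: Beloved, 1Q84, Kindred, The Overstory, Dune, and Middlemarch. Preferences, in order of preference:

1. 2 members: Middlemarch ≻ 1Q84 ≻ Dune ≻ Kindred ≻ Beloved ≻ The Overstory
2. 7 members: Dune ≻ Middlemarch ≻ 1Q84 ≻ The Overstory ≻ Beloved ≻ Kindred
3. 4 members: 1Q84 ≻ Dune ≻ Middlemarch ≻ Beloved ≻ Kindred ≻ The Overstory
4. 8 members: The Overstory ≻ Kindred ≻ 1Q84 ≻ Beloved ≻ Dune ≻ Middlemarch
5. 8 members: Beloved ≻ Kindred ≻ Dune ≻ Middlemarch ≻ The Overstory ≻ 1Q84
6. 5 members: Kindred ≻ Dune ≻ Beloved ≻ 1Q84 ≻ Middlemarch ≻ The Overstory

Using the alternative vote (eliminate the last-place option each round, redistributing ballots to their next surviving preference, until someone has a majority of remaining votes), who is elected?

Round 1: Beloved 8, 1Q84 4, Kindred 5, The Overstory 8, Dune 7, Middlemarch 2. Eliminate Middlemarch.
Round 2: Beloved 8, 1Q84 6, Kindred 5, The Overstory 8, Dune 7. Eliminate Kindred.
Round 3: Beloved 8, 1Q84 6, The Overstory 8, Dune 12. Eliminate 1Q84.
Round 4: Beloved 8, The Overstory 8, Dune 18. Dune has a majority.

Dune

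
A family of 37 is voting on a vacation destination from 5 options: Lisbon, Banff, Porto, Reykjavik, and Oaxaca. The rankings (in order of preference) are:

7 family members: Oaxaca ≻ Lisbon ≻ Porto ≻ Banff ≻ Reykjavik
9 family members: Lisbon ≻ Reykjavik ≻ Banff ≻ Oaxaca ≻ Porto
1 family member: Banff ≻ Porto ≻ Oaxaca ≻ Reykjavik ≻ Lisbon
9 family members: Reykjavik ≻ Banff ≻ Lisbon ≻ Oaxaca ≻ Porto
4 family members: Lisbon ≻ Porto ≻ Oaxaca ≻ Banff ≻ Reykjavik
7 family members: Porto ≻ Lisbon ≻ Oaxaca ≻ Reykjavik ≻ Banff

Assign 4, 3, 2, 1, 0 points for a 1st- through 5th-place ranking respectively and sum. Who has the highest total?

Lisbon

Lisbon: 7·3 + 9·4 + 1·0 + 9·2 + 4·4 + 7·3 = 112
Banff: 7·1 + 9·2 + 1·4 + 9·3 + 4·1 + 7·0 = 60
Porto: 7·2 + 9·0 + 1·3 + 9·0 + 4·3 + 7·4 = 57
Reykjavik: 7·0 + 9·3 + 1·1 + 9·4 + 4·0 + 7·1 = 71
Oaxaca: 7·4 + 9·1 + 1·2 + 9·1 + 4·2 + 7·2 = 70
Lisbon has the highest Borda score (112).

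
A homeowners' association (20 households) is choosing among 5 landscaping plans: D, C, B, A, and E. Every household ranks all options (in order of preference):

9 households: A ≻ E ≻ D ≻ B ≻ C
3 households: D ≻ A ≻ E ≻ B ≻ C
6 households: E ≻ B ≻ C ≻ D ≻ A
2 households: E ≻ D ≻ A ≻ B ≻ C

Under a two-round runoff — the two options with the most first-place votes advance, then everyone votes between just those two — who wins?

A

Round 1 first-place votes: D 3, C 0, B 0, A 9, E 8.
A and E advance.
Runoff: A is preferred to E by 12 voters; E by 8.
A wins the runoff.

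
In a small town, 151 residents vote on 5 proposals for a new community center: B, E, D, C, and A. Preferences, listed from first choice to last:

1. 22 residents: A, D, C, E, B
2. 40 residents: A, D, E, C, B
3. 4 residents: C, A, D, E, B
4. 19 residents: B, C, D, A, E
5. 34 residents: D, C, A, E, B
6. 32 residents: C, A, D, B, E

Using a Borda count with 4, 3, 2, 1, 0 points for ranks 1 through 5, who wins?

B: 22·0 + 40·0 + 4·0 + 19·4 + 34·0 + 32·1 = 108
E: 22·1 + 40·2 + 4·1 + 19·0 + 34·1 + 32·0 = 140
D: 22·3 + 40·3 + 4·2 + 19·2 + 34·4 + 32·2 = 432
C: 22·2 + 40·1 + 4·4 + 19·3 + 34·3 + 32·4 = 387
A: 22·4 + 40·4 + 4·3 + 19·1 + 34·2 + 32·3 = 443
A has the highest Borda score (443).

A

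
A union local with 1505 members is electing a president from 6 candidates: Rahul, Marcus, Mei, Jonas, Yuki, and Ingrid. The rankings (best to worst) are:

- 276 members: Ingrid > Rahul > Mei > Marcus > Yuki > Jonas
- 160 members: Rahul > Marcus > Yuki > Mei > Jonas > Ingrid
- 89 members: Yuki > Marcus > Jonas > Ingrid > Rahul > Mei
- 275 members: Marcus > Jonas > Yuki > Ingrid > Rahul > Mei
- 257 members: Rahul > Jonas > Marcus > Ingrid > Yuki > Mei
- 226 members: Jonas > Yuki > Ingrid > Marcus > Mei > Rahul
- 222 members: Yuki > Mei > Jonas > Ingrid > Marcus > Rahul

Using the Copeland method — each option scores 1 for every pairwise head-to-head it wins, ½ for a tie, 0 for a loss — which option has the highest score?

Rahul: beats Mei; loses to Marcus, Jonas, Yuki, and Ingrid → score 1.
Marcus: beats Rahul, Mei, Jonas, Yuki, and Ingrid → score 5.
Mei: loses to Rahul, Marcus, Jonas, Yuki, and Ingrid → score 0.
Jonas: beats Rahul, Mei, Yuki, and Ingrid; loses to Marcus → score 4.
Yuki: beats Rahul, Mei, and Ingrid; loses to Marcus and Jonas → score 3.
Ingrid: beats Rahul and Mei; loses to Marcus, Jonas, and Yuki → score 2.
Marcus has the best pairwise record.

Marcus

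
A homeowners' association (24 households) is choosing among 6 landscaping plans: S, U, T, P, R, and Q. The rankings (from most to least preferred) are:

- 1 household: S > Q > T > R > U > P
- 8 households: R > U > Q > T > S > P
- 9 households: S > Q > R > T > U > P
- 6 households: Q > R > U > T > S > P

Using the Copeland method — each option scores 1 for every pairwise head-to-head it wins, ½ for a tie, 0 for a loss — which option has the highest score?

S: beats P; loses to U, T, R, and Q → score 1.
U: beats S, T, and P; loses to R and Q → score 3.
T: beats S and P; loses to U, R, and Q → score 2.
P: loses to S, U, T, R, and Q → score 0.
R: beats S, U, T, and P; loses to Q → score 4.
Q: beats S, U, T, P, and R → score 5.
Q has the best pairwise record.

Q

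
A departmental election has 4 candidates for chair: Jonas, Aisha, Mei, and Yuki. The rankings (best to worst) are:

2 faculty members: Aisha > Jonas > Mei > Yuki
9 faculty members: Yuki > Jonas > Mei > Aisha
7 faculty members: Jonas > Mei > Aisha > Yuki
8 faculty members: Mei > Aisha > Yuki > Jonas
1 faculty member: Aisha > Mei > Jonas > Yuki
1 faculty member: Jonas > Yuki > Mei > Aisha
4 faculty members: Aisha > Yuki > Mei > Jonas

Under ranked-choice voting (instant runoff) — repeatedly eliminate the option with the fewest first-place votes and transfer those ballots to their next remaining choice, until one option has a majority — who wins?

Yuki

Round 1: Jonas 8, Aisha 7, Mei 8, Yuki 9. Eliminate Aisha.
Round 2: Jonas 10, Mei 9, Yuki 13. Eliminate Mei.
Round 3: Jonas 11, Yuki 21. Yuki has a majority.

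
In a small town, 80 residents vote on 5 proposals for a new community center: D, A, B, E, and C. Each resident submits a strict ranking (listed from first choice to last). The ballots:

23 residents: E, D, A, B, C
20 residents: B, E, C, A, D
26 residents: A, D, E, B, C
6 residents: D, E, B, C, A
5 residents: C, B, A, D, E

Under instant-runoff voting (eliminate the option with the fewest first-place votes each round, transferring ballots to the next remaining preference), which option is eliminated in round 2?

Round 1: D 6, A 26, B 20, E 23, C 5. Eliminate C.
Round 2: D 6, A 26, B 25, E 23. Eliminate D.

D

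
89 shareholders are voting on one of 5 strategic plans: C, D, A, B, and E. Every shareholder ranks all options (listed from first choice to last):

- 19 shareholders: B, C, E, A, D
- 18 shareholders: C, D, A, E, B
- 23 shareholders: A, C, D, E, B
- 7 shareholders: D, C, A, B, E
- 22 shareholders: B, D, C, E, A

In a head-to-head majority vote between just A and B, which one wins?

A

Voters preferring A to B: 48; preferring B to A: 41.
A wins the head-to-head.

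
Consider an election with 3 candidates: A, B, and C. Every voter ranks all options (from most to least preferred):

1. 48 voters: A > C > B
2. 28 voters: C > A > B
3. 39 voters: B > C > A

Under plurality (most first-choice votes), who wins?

First-place votes: A 48, B 39, C 28.
A has the most first-place votes.

A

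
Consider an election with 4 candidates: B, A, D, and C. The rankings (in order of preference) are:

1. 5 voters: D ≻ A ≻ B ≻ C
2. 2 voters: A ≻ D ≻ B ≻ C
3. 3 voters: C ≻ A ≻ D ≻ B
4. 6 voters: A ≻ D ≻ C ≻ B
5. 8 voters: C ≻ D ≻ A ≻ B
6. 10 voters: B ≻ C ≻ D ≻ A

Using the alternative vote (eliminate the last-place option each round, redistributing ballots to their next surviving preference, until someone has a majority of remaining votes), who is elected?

Round 1: B 10, A 8, D 5, C 11. Eliminate D.
Round 2: B 10, A 13, C 11. Eliminate B.
Round 3: A 13, C 21. C has a majority.

C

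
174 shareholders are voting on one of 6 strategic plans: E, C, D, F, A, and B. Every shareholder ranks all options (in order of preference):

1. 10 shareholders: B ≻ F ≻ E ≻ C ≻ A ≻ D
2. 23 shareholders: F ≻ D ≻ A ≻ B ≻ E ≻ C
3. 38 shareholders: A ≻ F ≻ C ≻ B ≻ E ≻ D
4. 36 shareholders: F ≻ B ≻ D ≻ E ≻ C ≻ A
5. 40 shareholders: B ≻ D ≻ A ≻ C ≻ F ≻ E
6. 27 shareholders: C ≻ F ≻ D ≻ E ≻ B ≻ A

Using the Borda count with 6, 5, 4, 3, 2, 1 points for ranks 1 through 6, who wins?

E: 10·4 + 23·2 + 38·2 + 36·3 + 40·1 + 27·3 = 391
C: 10·3 + 23·1 + 38·4 + 36·2 + 40·3 + 27·6 = 559
D: 10·1 + 23·5 + 38·1 + 36·4 + 40·5 + 27·4 = 615
F: 10·5 + 23·6 + 38·5 + 36·6 + 40·2 + 27·5 = 809
A: 10·2 + 23·4 + 38·6 + 36·1 + 40·4 + 27·1 = 563
B: 10·6 + 23·3 + 38·3 + 36·5 + 40·6 + 27·2 = 717
F has the highest Borda score (809).

F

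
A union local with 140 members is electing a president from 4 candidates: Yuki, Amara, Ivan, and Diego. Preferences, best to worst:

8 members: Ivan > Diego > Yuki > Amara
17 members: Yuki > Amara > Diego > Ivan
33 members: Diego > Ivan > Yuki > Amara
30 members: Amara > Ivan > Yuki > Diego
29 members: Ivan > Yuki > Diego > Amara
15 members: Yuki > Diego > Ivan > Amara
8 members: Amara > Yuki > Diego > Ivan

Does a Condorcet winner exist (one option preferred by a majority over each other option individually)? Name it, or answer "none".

Checking pairwise contests:
Ivan beats Yuki 100–40.
Yuki beats Amara 102–38.
Diego beats Ivan 73–67.
Yuki beats Diego 99–41.
Every option loses at least one head-to-head, so there is no Condorcet winner.

none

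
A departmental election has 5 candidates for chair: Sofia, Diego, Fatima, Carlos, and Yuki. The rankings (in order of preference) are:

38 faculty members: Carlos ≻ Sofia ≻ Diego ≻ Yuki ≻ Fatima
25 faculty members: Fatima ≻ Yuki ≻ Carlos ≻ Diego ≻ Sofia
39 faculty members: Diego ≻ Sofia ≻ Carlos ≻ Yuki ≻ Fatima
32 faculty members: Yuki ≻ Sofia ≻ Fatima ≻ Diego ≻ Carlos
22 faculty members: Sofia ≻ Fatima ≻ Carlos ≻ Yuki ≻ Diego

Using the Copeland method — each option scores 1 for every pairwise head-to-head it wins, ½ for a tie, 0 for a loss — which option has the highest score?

Sofia: beats Diego, Fatima, Carlos, and Yuki → score 4.
Diego: loses to Sofia, Fatima, Carlos, and Yuki → score 0.
Fatima: beats Diego and Carlos; loses to Sofia and Yuki → score 2.
Carlos: beats Diego and Yuki; loses to Sofia and Fatima → score 2.
Yuki: beats Diego and Fatima; loses to Sofia and Carlos → score 2.
Sofia has the best pairwise record.

Sofia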